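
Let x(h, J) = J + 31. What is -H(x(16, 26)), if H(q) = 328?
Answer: -328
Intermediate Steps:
x(h, J) = 31 + J
-H(x(16, 26)) = -1*328 = -328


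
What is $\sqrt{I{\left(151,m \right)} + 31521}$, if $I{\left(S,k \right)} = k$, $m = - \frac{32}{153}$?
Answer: $\frac{\sqrt{81985577}}{51} \approx 177.54$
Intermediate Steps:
$m = - \frac{32}{153}$ ($m = \left(-32\right) \frac{1}{153} = - \frac{32}{153} \approx -0.20915$)
$\sqrt{I{\left(151,m \right)} + 31521} = \sqrt{- \frac{32}{153} + 31521} = \sqrt{\frac{4822681}{153}} = \frac{\sqrt{81985577}}{51}$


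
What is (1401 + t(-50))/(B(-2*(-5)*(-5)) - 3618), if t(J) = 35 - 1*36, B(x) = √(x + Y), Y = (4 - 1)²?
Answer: -144720/373999 - 40*I*√41/373999 ≈ -0.38695 - 0.00068483*I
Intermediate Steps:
Y = 9 (Y = 3² = 9)
B(x) = √(9 + x) (B(x) = √(x + 9) = √(9 + x))
t(J) = -1 (t(J) = 35 - 36 = -1)
(1401 + t(-50))/(B(-2*(-5)*(-5)) - 3618) = (1401 - 1)/(√(9 - 2*(-5)*(-5)) - 3618) = 1400/(√(9 + 10*(-5)) - 3618) = 1400/(√(9 - 50) - 3618) = 1400/(√(-41) - 3618) = 1400/(I*√41 - 3618) = 1400/(-3618 + I*√41)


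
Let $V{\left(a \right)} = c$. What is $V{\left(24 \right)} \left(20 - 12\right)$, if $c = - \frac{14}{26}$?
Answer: $- \frac{56}{13} \approx -4.3077$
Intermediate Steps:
$c = - \frac{7}{13}$ ($c = \left(-14\right) \frac{1}{26} = - \frac{7}{13} \approx -0.53846$)
$V{\left(a \right)} = - \frac{7}{13}$
$V{\left(24 \right)} \left(20 - 12\right) = - \frac{7 \left(20 - 12\right)}{13} = \left(- \frac{7}{13}\right) 8 = - \frac{56}{13}$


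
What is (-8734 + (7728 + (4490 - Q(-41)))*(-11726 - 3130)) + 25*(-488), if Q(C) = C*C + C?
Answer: -157167702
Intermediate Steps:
Q(C) = C + C**2 (Q(C) = C**2 + C = C + C**2)
(-8734 + (7728 + (4490 - Q(-41)))*(-11726 - 3130)) + 25*(-488) = (-8734 + (7728 + (4490 - (-41)*(1 - 41)))*(-11726 - 3130)) + 25*(-488) = (-8734 + (7728 + (4490 - (-41)*(-40)))*(-14856)) - 12200 = (-8734 + (7728 + (4490 - 1*1640))*(-14856)) - 12200 = (-8734 + (7728 + (4490 - 1640))*(-14856)) - 12200 = (-8734 + (7728 + 2850)*(-14856)) - 12200 = (-8734 + 10578*(-14856)) - 12200 = (-8734 - 157146768) - 12200 = -157155502 - 12200 = -157167702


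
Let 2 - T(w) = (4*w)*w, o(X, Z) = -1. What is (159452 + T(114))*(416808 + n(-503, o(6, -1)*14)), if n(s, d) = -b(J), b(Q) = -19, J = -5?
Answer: 44796397690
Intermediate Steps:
T(w) = 2 - 4*w² (T(w) = 2 - 4*w*w = 2 - 4*w²)
n(s, d) = 19 (n(s, d) = -1*(-19) = 19)
(159452 + T(114))*(416808 + n(-503, o(6, -1)*14)) = (159452 + (2 - 4*114²))*(416808 + 19) = (159452 + (2 - 4*12996))*416827 = (159452 + (2 - 51984))*416827 = (159452 - 51982)*416827 = 107470*416827 = 44796397690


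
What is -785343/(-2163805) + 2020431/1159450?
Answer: 1056476928261/501764741450 ≈ 2.1055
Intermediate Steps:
-785343/(-2163805) + 2020431/1159450 = -785343*(-1/2163805) + 2020431*(1/1159450) = 785343/2163805 + 2020431/1159450 = 1056476928261/501764741450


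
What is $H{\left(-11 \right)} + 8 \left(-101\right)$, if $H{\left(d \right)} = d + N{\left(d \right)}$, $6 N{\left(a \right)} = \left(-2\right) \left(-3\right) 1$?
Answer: $-818$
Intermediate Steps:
$N{\left(a \right)} = 1$ ($N{\left(a \right)} = \frac{\left(-2\right) \left(-3\right) 1}{6} = \frac{6 \cdot 1}{6} = \frac{1}{6} \cdot 6 = 1$)
$H{\left(d \right)} = 1 + d$ ($H{\left(d \right)} = d + 1 = 1 + d$)
$H{\left(-11 \right)} + 8 \left(-101\right) = \left(1 - 11\right) + 8 \left(-101\right) = -10 - 808 = -818$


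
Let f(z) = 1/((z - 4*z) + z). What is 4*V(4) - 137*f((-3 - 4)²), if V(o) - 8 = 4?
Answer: 4841/98 ≈ 49.398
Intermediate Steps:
V(o) = 12 (V(o) = 8 + 4 = 12)
f(z) = -1/(2*z) (f(z) = 1/(-3*z + z) = 1/(-2*z) = -1/(2*z))
4*V(4) - 137*f((-3 - 4)²) = 4*12 - (-137)/(2*((-3 - 4)²)) = 48 - (-137)/(2*((-7)²)) = 48 - (-137)/(2*49) = 48 - 137*(-1/98) = 48 + 137/98 = 4841/98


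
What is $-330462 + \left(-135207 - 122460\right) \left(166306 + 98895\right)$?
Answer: $-68333876529$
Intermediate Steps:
$-330462 + \left(-135207 - 122460\right) \left(166306 + 98895\right) = -330462 - 68333546067 = -68333876529$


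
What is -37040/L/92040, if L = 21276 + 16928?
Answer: -463/43953702 ≈ -1.0534e-5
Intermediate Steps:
L = 38204
-37040/L/92040 = -37040/38204/92040 = -37040*1/38204*(1/92040) = -9260/9551*1/92040 = -463/43953702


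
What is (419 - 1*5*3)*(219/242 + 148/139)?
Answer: 13383914/16819 ≈ 795.76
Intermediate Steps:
(419 - 1*5*3)*(219/242 + 148/139) = (419 - 5*3)*(219*(1/242) + 148*(1/139)) = (419 - 15)*(219/242 + 148/139) = 404*(66257/33638) = 13383914/16819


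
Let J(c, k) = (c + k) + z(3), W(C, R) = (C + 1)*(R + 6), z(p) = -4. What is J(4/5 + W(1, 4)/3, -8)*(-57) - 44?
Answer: 1072/5 ≈ 214.40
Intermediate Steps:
W(C, R) = (1 + C)*(6 + R)
J(c, k) = -4 + c + k (J(c, k) = (c + k) - 4 = -4 + c + k)
J(4/5 + W(1, 4)/3, -8)*(-57) - 44 = (-4 + (4/5 + (6 + 4 + 6*1 + 1*4)/3) - 8)*(-57) - 44 = (-4 + (4*(⅕) + (6 + 4 + 6 + 4)*(⅓)) - 8)*(-57) - 44 = (-4 + (⅘ + 20*(⅓)) - 8)*(-57) - 44 = (-4 + (⅘ + 20/3) - 8)*(-57) - 44 = (-4 + 112/15 - 8)*(-57) - 44 = -68/15*(-57) - 44 = 1292/5 - 44 = 1072/5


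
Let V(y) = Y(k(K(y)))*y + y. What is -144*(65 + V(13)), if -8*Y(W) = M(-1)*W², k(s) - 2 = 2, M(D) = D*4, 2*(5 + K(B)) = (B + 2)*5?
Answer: -26208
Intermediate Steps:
K(B) = 5*B/2 (K(B) = -5 + ((B + 2)*5)/2 = -5 + ((2 + B)*5)/2 = -5 + (10 + 5*B)/2 = -5 + (5 + 5*B/2) = 5*B/2)
M(D) = 4*D
k(s) = 4 (k(s) = 2 + 2 = 4)
Y(W) = W²/2 (Y(W) = -4*(-1)*W²/8 = -(-1)*W²/2 = W²/2)
V(y) = 9*y (V(y) = ((½)*4²)*y + y = ((½)*16)*y + y = 8*y + y = 9*y)
-144*(65 + V(13)) = -144*(65 + 9*13) = -144*(65 + 117) = -144*182 = -26208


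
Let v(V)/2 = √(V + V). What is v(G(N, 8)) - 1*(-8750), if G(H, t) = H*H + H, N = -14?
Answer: 8750 + 4*√91 ≈ 8788.2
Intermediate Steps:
G(H, t) = H + H² (G(H, t) = H² + H = H + H²)
v(V) = 2*√2*√V (v(V) = 2*√(V + V) = 2*√(2*V) = 2*(√2*√V) = 2*√2*√V)
v(G(N, 8)) - 1*(-8750) = 2*√2*√(-14*(1 - 14)) - 1*(-8750) = 2*√2*√(-14*(-13)) + 8750 = 2*√2*√182 + 8750 = 4*√91 + 8750 = 8750 + 4*√91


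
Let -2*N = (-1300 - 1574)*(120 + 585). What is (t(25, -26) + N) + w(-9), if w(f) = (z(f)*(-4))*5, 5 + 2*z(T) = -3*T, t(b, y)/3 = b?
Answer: 1012940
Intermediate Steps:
t(b, y) = 3*b
z(T) = -5/2 - 3*T/2 (z(T) = -5/2 + (-3*T)/2 = -5/2 - 3*T/2)
N = 1013085 (N = -(-1300 - 1574)*(120 + 585)/2 = -(-1437)*705 = -1/2*(-2026170) = 1013085)
w(f) = 50 + 30*f (w(f) = ((-5/2 - 3*f/2)*(-4))*5 = (10 + 6*f)*5 = 50 + 30*f)
(t(25, -26) + N) + w(-9) = (3*25 + 1013085) + (50 + 30*(-9)) = (75 + 1013085) + (50 - 270) = 1013160 - 220 = 1012940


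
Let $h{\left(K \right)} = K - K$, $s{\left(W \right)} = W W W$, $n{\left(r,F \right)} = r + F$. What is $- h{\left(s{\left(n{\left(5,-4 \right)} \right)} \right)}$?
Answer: $0$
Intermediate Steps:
$n{\left(r,F \right)} = F + r$
$s{\left(W \right)} = W^{3}$ ($s{\left(W \right)} = W^{2} W = W^{3}$)
$h{\left(K \right)} = 0$
$- h{\left(s{\left(n{\left(5,-4 \right)} \right)} \right)} = \left(-1\right) 0 = 0$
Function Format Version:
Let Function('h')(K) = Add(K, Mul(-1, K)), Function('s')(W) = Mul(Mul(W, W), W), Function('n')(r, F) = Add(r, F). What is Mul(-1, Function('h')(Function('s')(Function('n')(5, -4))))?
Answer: 0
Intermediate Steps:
Function('n')(r, F) = Add(F, r)
Function('s')(W) = Pow(W, 3) (Function('s')(W) = Mul(Pow(W, 2), W) = Pow(W, 3))
Function('h')(K) = 0
Mul(-1, Function('h')(Function('s')(Function('n')(5, -4)))) = Mul(-1, 0) = 0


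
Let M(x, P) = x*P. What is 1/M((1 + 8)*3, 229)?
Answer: 1/6183 ≈ 0.00016173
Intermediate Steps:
M(x, P) = P*x
1/M((1 + 8)*3, 229) = 1/(229*((1 + 8)*3)) = 1/(229*(9*3)) = 1/(229*27) = 1/6183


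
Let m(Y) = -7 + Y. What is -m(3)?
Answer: 4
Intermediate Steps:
-m(3) = -(-7 + 3) = -1*(-4) = 4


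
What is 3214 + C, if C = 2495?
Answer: 5709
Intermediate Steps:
3214 + C = 3214 + 2495 = 5709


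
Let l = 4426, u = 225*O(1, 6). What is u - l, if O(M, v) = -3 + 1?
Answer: -4876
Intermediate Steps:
O(M, v) = -2
u = -450 (u = 225*(-2) = -450)
u - l = -450 - 1*4426 = -450 - 4426 = -4876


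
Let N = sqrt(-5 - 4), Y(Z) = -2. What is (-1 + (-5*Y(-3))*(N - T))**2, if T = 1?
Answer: (11 - 30*I)**2 ≈ -779.0 - 660.0*I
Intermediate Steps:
N = 3*I (N = sqrt(-9) = 3*I ≈ 3.0*I)
(-1 + (-5*Y(-3))*(N - T))**2 = (-1 + (-5*(-2))*(3*I - 1*1))**2 = (-1 + 10*(3*I - 1))**2 = (-1 + 10*(-1 + 3*I))**2 = (-1 + (-10 + 30*I))**2 = (-11 + 30*I)**2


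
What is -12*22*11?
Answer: -2904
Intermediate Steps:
-12*22*11 = -264*11 = -2904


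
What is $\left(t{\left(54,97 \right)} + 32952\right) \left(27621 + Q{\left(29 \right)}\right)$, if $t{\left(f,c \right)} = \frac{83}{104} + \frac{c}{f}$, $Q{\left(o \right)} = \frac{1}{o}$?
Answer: $\frac{37061331333005}{40716} \approx 9.1024 \cdot 10^{8}$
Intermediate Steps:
$t{\left(f,c \right)} = \frac{83}{104} + \frac{c}{f}$ ($t{\left(f,c \right)} = 83 \cdot \frac{1}{104} + \frac{c}{f} = \frac{83}{104} + \frac{c}{f}$)
$\left(t{\left(54,97 \right)} + 32952\right) \left(27621 + Q{\left(29 \right)}\right) = \left(\left(\frac{83}{104} + \frac{97}{54}\right) + 32952\right) \left(27621 + \frac{1}{29}\right) = \left(\left(\frac{83}{104} + 97 \cdot \frac{1}{54}\right) + 32952\right) \left(27621 + \frac{1}{29}\right) = \left(\left(\frac{83}{104} + \frac{97}{54}\right) + 32952\right) \frac{801010}{29} = \left(\frac{7285}{2808} + 32952\right) \frac{801010}{29} = \frac{92536501}{2808} \cdot \frac{801010}{29} = \frac{37061331333005}{40716}$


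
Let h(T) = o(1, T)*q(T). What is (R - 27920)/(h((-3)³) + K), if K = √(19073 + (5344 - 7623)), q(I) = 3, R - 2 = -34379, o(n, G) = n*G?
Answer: -186891/379 - 62297*√1866/3411 ≈ -1282.1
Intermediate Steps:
o(n, G) = G*n
R = -34377 (R = 2 - 34379 = -34377)
K = 3*√1866 (K = √(19073 - 2279) = √16794 = 3*√1866 ≈ 129.59)
h(T) = 3*T (h(T) = (T*1)*3 = T*3 = 3*T)
(R - 27920)/(h((-3)³) + K) = (-34377 - 27920)/(3*(-3)³ + 3*√1866) = -62297/(3*(-27) + 3*√1866) = -62297/(-81 + 3*√1866)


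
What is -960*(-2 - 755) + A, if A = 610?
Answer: 727330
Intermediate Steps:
-960*(-2 - 755) + A = -960*(-2 - 755) + 610 = -960*(-757) + 610 = 726720 + 610 = 727330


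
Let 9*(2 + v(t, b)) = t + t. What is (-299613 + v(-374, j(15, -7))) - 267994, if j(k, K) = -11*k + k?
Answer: -5109229/9 ≈ -5.6769e+5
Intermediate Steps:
j(k, K) = -10*k
v(t, b) = -2 + 2*t/9 (v(t, b) = -2 + (t + t)/9 = -2 + (2*t)/9 = -2 + 2*t/9)
(-299613 + v(-374, j(15, -7))) - 267994 = (-299613 + (-2 + (2/9)*(-374))) - 267994 = (-299613 + (-2 - 748/9)) - 267994 = (-299613 - 766/9) - 267994 = -2697283/9 - 267994 = -5109229/9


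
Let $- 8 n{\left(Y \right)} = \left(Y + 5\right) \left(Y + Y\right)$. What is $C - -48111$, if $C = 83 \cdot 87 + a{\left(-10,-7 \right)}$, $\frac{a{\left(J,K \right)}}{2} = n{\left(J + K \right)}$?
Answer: $55230$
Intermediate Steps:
$n{\left(Y \right)} = - \frac{Y \left(5 + Y\right)}{4}$ ($n{\left(Y \right)} = - \frac{\left(Y + 5\right) \left(Y + Y\right)}{8} = - \frac{\left(5 + Y\right) 2 Y}{8} = - \frac{2 Y \left(5 + Y\right)}{8} = - \frac{Y \left(5 + Y\right)}{4}$)
$a{\left(J,K \right)} = - \frac{\left(J + K\right) \left(5 + J + K\right)}{2}$ ($a{\left(J,K \right)} = 2 \left(- \frac{\left(J + K\right) \left(5 + \left(J + K\right)\right)}{4}\right) = 2 \left(- \frac{\left(J + K\right) \left(5 + J + K\right)}{4}\right) = - \frac{\left(J + K\right) \left(5 + J + K\right)}{2}$)
$C = 7119$ ($C = 83 \cdot 87 - \frac{\left(-10 - 7\right) \left(5 - 10 - 7\right)}{2} = 7221 - \left(- \frac{17}{2}\right) \left(-12\right) = 7221 - 102 = 7119$)
$C - -48111 = 7119 - -48111 = 7119 + 48111 = 55230$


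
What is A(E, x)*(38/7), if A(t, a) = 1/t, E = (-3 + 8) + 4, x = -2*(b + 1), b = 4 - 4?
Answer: 38/63 ≈ 0.60317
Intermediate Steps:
b = 0
x = -2 (x = -2*(0 + 1) = -2*1 = -2)
E = 9 (E = 5 + 4 = 9)
A(E, x)*(38/7) = (38/7)/9 = (38*(1/7))/9 = (1/9)*(38/7) = 38/63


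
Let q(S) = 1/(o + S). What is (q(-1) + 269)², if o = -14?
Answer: 16273156/225 ≈ 72325.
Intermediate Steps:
q(S) = 1/(-14 + S)
(q(-1) + 269)² = (1/(-14 - 1) + 269)² = (1/(-15) + 269)² = (-1/15 + 269)² = (4034/15)² = 16273156/225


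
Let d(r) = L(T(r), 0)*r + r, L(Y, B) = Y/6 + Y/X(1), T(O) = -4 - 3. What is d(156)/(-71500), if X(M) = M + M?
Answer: 1/125 ≈ 0.0080000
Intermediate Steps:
X(M) = 2*M
T(O) = -7
L(Y, B) = 2*Y/3 (L(Y, B) = Y/6 + Y/((2*1)) = Y*(⅙) + Y/2 = Y/6 + Y*(½) = Y/6 + Y/2 = 2*Y/3)
d(r) = -11*r/3 (d(r) = ((⅔)*(-7))*r + r = -14*r/3 + r = -11*r/3)
d(156)/(-71500) = -11/3*156/(-71500) = -572*(-1/71500) = 1/125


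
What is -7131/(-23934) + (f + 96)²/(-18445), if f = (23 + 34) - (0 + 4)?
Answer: -133275813/147154210 ≈ -0.90569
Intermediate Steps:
f = 53 (f = 57 - 1*4 = 57 - 4 = 53)
-7131/(-23934) + (f + 96)²/(-18445) = -7131/(-23934) + (53 + 96)²/(-18445) = -7131*(-1/23934) + 149²*(-1/18445) = 2377/7978 + 22201*(-1/18445) = 2377/7978 - 22201/18445 = -133275813/147154210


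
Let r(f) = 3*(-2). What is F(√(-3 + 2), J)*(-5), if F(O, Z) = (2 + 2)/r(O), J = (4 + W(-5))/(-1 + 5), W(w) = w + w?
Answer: 10/3 ≈ 3.3333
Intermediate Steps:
W(w) = 2*w
r(f) = -6
J = -3/2 (J = (4 + 2*(-5))/(-1 + 5) = (4 - 10)/4 = -6*¼ = -3/2 ≈ -1.5000)
F(O, Z) = -⅔ (F(O, Z) = (2 + 2)/(-6) = 4*(-⅙) = -⅔)
F(√(-3 + 2), J)*(-5) = -⅔*(-5) = 10/3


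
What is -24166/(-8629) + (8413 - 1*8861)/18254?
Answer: 218630186/78756883 ≈ 2.7760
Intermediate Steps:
-24166/(-8629) + (8413 - 1*8861)/18254 = -24166*(-1/8629) + (8413 - 8861)*(1/18254) = 24166/8629 - 448*1/18254 = 24166/8629 - 224/9127 = 218630186/78756883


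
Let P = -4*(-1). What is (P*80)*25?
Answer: 8000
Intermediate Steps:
P = 4
(P*80)*25 = (4*80)*25 = 320*25 = 8000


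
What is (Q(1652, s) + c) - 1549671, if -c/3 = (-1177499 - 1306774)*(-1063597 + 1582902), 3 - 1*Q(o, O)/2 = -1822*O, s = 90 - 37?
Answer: 3870284814262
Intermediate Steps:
s = 53
Q(o, O) = 6 + 3644*O (Q(o, O) = 6 - (-3644)*O = 6 + 3644*O)
c = 3870286170795 (c = -3*(-1177499 - 1306774)*(-1063597 + 1582902) = -(-7452819)*519305 = -3*(-1290095390265) = 3870286170795)
(Q(1652, s) + c) - 1549671 = ((6 + 3644*53) + 3870286170795) - 1549671 = ((6 + 193132) + 3870286170795) - 1549671 = (193138 + 3870286170795) - 1549671 = 3870286363933 - 1549671 = 3870284814262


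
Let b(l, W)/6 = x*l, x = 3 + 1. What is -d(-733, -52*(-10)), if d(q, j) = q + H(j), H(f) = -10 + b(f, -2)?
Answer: -11737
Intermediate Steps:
x = 4
b(l, W) = 24*l (b(l, W) = 6*(4*l) = 24*l)
H(f) = -10 + 24*f
d(q, j) = -10 + q + 24*j (d(q, j) = q + (-10 + 24*j) = -10 + q + 24*j)
-d(-733, -52*(-10)) = -(-10 - 733 + 24*(-52*(-10))) = -(-10 - 733 + 24*520) = -(-10 - 733 + 12480) = -1*11737 = -11737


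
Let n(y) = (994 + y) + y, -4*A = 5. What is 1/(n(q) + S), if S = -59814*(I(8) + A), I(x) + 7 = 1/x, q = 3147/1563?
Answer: 2084/1014880443 ≈ 2.0534e-6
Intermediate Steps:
A = -5/4 (A = -¼*5 = -5/4 ≈ -1.2500)
q = 1049/521 (q = 3147*(1/1563) = 1049/521 ≈ 2.0134)
I(x) = -7 + 1/x
n(y) = 994 + 2*y
S = 1943955/4 (S = -59814*((-7 + 1/8) - 5/4) = -59814*((-7 + ⅛) - 5/4) = -59814*(-55/8 - 5/4) = -59814*(-65/8) = 1943955/4 ≈ 4.8599e+5)
1/(n(q) + S) = 1/((994 + 2*(1049/521)) + 1943955/4) = 1/((994 + 2098/521) + 1943955/4) = 1/(519972/521 + 1943955/4) = 1/(1014880443/2084) = 2084/1014880443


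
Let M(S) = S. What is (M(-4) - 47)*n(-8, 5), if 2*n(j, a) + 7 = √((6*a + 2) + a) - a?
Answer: 306 - 51*√37/2 ≈ 150.89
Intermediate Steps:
n(j, a) = -7/2 + √(2 + 7*a)/2 - a/2 (n(j, a) = -7/2 + (√((6*a + 2) + a) - a)/2 = -7/2 + (√((2 + 6*a) + a) - a)/2 = -7/2 + (√(2 + 7*a) - a)/2 = -7/2 + (√(2 + 7*a)/2 - a/2) = -7/2 + √(2 + 7*a)/2 - a/2)
(M(-4) - 47)*n(-8, 5) = (-4 - 47)*(-7/2 + √(2 + 7*5)/2 - ½*5) = -51*(-7/2 + √(2 + 35)/2 - 5/2) = -51*(-7/2 + √37/2 - 5/2) = -51*(-6 + √37/2) = 306 - 51*√37/2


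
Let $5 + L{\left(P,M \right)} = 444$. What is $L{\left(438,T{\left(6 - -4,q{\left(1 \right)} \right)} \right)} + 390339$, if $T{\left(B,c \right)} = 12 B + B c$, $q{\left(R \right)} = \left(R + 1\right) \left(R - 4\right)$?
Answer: $390778$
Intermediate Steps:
$q{\left(R \right)} = \left(1 + R\right) \left(-4 + R\right)$
$L{\left(P,M \right)} = 439$ ($L{\left(P,M \right)} = -5 + 444 = 439$)
$L{\left(438,T{\left(6 - -4,q{\left(1 \right)} \right)} \right)} + 390339 = 439 + 390339 = 390778$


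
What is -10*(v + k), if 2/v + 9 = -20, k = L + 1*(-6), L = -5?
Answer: 3210/29 ≈ 110.69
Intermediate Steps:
k = -11 (k = -5 + 1*(-6) = -5 - 6 = -11)
v = -2/29 (v = 2/(-9 - 20) = 2/(-29) = 2*(-1/29) = -2/29 ≈ -0.068966)
-10*(v + k) = -10*(-2/29 - 11) = -10*(-321/29) = 3210/29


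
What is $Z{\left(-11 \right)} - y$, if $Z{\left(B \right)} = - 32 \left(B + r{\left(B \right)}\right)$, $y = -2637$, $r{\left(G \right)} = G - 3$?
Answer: $3437$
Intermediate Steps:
$r{\left(G \right)} = -3 + G$
$Z{\left(B \right)} = 96 - 64 B$ ($Z{\left(B \right)} = - 32 \left(B + \left(-3 + B\right)\right) = - 32 \left(-3 + 2 B\right) = 96 - 64 B$)
$Z{\left(-11 \right)} - y = \left(96 - -704\right) - -2637 = \left(96 + 704\right) + 2637 = 800 + 2637 = 3437$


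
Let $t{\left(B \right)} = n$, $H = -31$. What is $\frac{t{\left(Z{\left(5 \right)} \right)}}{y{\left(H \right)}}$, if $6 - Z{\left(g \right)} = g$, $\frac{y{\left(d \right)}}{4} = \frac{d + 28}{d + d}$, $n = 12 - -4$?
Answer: $\frac{248}{3} \approx 82.667$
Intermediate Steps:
$n = 16$ ($n = 12 + 4 = 16$)
$y{\left(d \right)} = \frac{2 \left(28 + d\right)}{d}$ ($y{\left(d \right)} = 4 \frac{d + 28}{d + d} = 4 \frac{28 + d}{2 d} = \frac{2 \left(28 + d\right)}{d}$)
$Z{\left(g \right)} = 6 - g$
$t{\left(B \right)} = 16$
$\frac{t{\left(Z{\left(5 \right)} \right)}}{y{\left(H \right)}} = \frac{16}{2 + \frac{56}{-31}} = \frac{16}{2 + 56 \left(- \frac{1}{31}\right)} = \frac{16}{2 - \frac{56}{31}} = \frac{16}{\frac{6}{31}} = 16 \cdot \frac{31}{6} = \frac{248}{3}$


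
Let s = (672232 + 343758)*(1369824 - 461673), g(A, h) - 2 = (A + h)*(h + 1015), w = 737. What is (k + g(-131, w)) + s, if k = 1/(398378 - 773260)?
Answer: 345893648115747927/374882 ≈ 9.2267e+11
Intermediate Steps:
g(A, h) = 2 + (1015 + h)*(A + h) (g(A, h) = 2 + (A + h)*(h + 1015) = 2 + (A + h)*(1015 + h) = 2 + (1015 + h)*(A + h))
k = -1/374882 (k = 1/(-374882) = -1/374882 ≈ -2.6675e-6)
s = 922672334490 (s = 1015990*908151 = 922672334490)
(k + g(-131, w)) + s = (-1/374882 + (2 + 737**2 + 1015*(-131) + 1015*737 - 131*737)) + 922672334490 = (-1/374882 + (2 + 543169 - 132965 + 748055 - 96547)) + 922672334490 = (-1/374882 + 1061714) + 922672334490 = 398017467747/374882 + 922672334490 = 345893648115747927/374882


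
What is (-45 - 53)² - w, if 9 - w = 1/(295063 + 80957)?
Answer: 3607911901/376020 ≈ 9595.0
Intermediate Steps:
w = 3384179/376020 (w = 9 - 1/(295063 + 80957) = 9 - 1/376020 = 3384179/376020 ≈ 9.0000)
(-45 - 53)² - w = (-45 - 53)² - 1*3384179/376020 = (-98)² - 3384179/376020 = 9604 - 3384179/376020 = 3607911901/376020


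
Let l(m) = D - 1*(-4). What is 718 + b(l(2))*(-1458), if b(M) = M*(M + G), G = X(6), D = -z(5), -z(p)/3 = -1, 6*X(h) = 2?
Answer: -1226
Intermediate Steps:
X(h) = ⅓ (X(h) = (⅙)*2 = ⅓)
z(p) = 3 (z(p) = -3*(-1) = 3)
D = -3 (D = -1*3 = -3)
G = ⅓ ≈ 0.33333
l(m) = 1 (l(m) = -3 - 1*(-4) = -3 + 4 = 1)
b(M) = M*(⅓ + M) (b(M) = M*(M + ⅓) = M*(⅓ + M))
718 + b(l(2))*(-1458) = 718 + (1*(⅓ + 1))*(-1458) = 718 + (1*(4/3))*(-1458) = 718 + (4/3)*(-1458) = 718 - 1944 = -1226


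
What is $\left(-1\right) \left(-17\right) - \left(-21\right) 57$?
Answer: $1214$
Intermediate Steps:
$\left(-1\right) \left(-17\right) - \left(-21\right) 57 = 17 - -1197 = 17 + 1197 = 1214$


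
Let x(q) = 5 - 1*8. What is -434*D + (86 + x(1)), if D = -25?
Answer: 10933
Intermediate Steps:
x(q) = -3 (x(q) = 5 - 8 = -3)
-434*D + (86 + x(1)) = -434*(-25) + (86 - 3) = 10850 + 83 = 10933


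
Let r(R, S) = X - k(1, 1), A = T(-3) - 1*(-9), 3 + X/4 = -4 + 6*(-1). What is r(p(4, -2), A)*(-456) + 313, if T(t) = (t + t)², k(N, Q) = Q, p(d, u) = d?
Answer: 24481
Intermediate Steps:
X = -52 (X = -12 + 4*(-4 + 6*(-1)) = -12 + 4*(-4 - 6) = -12 + 4*(-10) = -12 - 40 = -52)
T(t) = 4*t² (T(t) = (2*t)² = 4*t²)
A = 45 (A = 4*(-3)² - 1*(-9) = 4*9 + 9 = 36 + 9 = 45)
r(R, S) = -53 (r(R, S) = -52 - 1*1 = -52 - 1 = -53)
r(p(4, -2), A)*(-456) + 313 = -53*(-456) + 313 = 24168 + 313 = 24481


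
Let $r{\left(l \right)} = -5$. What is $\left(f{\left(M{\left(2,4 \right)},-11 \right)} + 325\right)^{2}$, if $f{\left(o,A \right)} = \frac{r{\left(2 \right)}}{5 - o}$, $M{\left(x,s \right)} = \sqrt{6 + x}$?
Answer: $\frac{30250200}{289} - \frac{110000 \sqrt{2}}{289} \approx 1.0413 \cdot 10^{5}$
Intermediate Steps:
$f{\left(o,A \right)} = - \frac{5}{5 - o}$
$\left(f{\left(M{\left(2,4 \right)},-11 \right)} + 325\right)^{2} = \left(\frac{5}{-5 + \sqrt{6 + 2}} + 325\right)^{2} = \left(\frac{5}{-5 + \sqrt{8}} + 325\right)^{2} = \left(\frac{5}{-5 + 2 \sqrt{2}} + 325\right)^{2} = \left(325 + \frac{5}{-5 + 2 \sqrt{2}}\right)^{2}$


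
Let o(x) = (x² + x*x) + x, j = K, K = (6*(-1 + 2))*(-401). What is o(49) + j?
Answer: 2445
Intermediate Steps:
K = -2406 (K = (6*1)*(-401) = 6*(-401) = -2406)
j = -2406
o(x) = x + 2*x² (o(x) = (x² + x²) + x = 2*x² + x = x + 2*x²)
o(49) + j = 49*(1 + 2*49) - 2406 = 49*(1 + 98) - 2406 = 49*99 - 2406 = 4851 - 2406 = 2445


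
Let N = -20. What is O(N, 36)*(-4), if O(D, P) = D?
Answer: 80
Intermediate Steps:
O(N, 36)*(-4) = -20*(-4) = 80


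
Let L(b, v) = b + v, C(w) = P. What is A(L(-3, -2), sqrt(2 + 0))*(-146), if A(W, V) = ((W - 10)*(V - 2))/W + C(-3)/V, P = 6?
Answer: 876 - 876*sqrt(2) ≈ -362.85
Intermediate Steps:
C(w) = 6
A(W, V) = 6/V + (-10 + W)*(-2 + V)/W (A(W, V) = ((W - 10)*(V - 2))/W + 6/V = ((-10 + W)*(-2 + V))/W + 6/V = (-10 + W)*(-2 + V)/W + 6/V = 6/V + (-10 + W)*(-2 + V)/W)
A(L(-3, -2), sqrt(2 + 0))*(-146) = (-2 + sqrt(2 + 0) + 6/(sqrt(2 + 0)) + 20/(-3 - 2) - 10*sqrt(2 + 0)/(-3 - 2))*(-146) = (-2 + sqrt(2) + 6/(sqrt(2)) + 20/(-5) - 10*sqrt(2)/(-5))*(-146) = (-2 + sqrt(2) + 6*(sqrt(2)/2) + 20*(-1/5) - 10*sqrt(2)*(-1/5))*(-146) = (-2 + sqrt(2) + 3*sqrt(2) - 4 + 2*sqrt(2))*(-146) = (-6 + 6*sqrt(2))*(-146) = 876 - 876*sqrt(2)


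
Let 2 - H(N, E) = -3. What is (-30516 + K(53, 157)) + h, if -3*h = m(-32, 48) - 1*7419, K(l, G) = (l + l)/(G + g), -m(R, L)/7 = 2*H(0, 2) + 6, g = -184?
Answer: -756259/27 ≈ -28010.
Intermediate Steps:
H(N, E) = 5 (H(N, E) = 2 - 1*(-3) = 2 + 3 = 5)
m(R, L) = -112 (m(R, L) = -7*(2*5 + 6) = -7*(10 + 6) = -7*16 = -112)
K(l, G) = 2*l/(-184 + G) (K(l, G) = (l + l)/(G - 184) = (2*l)/(-184 + G) = 2*l/(-184 + G))
h = 7531/3 (h = -(-112 - 1*7419)/3 = -(-112 - 7419)/3 = -⅓*(-7531) = 7531/3 ≈ 2510.3)
(-30516 + K(53, 157)) + h = (-30516 + 2*53/(-184 + 157)) + 7531/3 = (-30516 + 2*53/(-27)) + 7531/3 = (-30516 + 2*53*(-1/27)) + 7531/3 = (-30516 - 106/27) + 7531/3 = -824038/27 + 7531/3 = -756259/27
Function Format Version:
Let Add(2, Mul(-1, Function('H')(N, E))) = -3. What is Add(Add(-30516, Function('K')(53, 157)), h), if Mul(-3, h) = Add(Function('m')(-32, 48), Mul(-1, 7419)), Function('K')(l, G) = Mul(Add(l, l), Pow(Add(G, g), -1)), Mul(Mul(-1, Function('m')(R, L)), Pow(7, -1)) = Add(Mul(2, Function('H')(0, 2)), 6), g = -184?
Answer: Rational(-756259, 27) ≈ -28010.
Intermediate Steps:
Function('H')(N, E) = 5 (Function('H')(N, E) = Add(2, Mul(-1, -3)) = Add(2, 3) = 5)
Function('m')(R, L) = -112 (Function('m')(R, L) = Mul(-7, Add(Mul(2, 5), 6)) = Mul(-7, Add(10, 6)) = Mul(-7, 16) = -112)
Function('K')(l, G) = Mul(2, l, Pow(Add(-184, G), -1)) (Function('K')(l, G) = Mul(Add(l, l), Pow(Add(G, -184), -1)) = Mul(Mul(2, l), Pow(Add(-184, G), -1)) = Mul(2, l, Pow(Add(-184, G), -1)))
h = Rational(7531, 3) (h = Mul(Rational(-1, 3), Add(-112, Mul(-1, 7419))) = Mul(Rational(-1, 3), Add(-112, -7419)) = Mul(Rational(-1, 3), -7531) = Rational(7531, 3) ≈ 2510.3)
Add(Add(-30516, Function('K')(53, 157)), h) = Add(Add(-30516, Mul(2, 53, Pow(Add(-184, 157), -1))), Rational(7531, 3)) = Add(Add(-30516, Mul(2, 53, Pow(-27, -1))), Rational(7531, 3)) = Add(Add(-30516, Mul(2, 53, Rational(-1, 27))), Rational(7531, 3)) = Add(Add(-30516, Rational(-106, 27)), Rational(7531, 3)) = Add(Rational(-824038, 27), Rational(7531, 3)) = Rational(-756259, 27)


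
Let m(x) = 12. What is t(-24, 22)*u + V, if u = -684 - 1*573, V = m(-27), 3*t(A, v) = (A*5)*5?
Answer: 251412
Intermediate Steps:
t(A, v) = 25*A/3 (t(A, v) = ((A*5)*5)/3 = ((5*A)*5)/3 = (25*A)/3 = 25*A/3)
V = 12
u = -1257 (u = -684 - 573 = -1257)
t(-24, 22)*u + V = ((25/3)*(-24))*(-1257) + 12 = -200*(-1257) + 12 = 251400 + 12 = 251412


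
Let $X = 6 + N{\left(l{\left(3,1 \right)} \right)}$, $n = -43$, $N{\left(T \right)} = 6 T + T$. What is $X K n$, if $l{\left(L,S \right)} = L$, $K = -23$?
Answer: $26703$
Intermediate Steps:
$N{\left(T \right)} = 7 T$
$X = 27$ ($X = 6 + 7 \cdot 3 = 6 + 21 = 27$)
$X K n = 27 \left(-23\right) \left(-43\right) = \left(-621\right) \left(-43\right) = 26703$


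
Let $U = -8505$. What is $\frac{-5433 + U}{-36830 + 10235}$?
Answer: $\frac{4646}{8865} \approx 0.52408$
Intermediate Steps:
$\frac{-5433 + U}{-36830 + 10235} = \frac{-5433 - 8505}{-36830 + 10235} = - \frac{13938}{-26595} = \left(-13938\right) \left(- \frac{1}{26595}\right) = \frac{4646}{8865}$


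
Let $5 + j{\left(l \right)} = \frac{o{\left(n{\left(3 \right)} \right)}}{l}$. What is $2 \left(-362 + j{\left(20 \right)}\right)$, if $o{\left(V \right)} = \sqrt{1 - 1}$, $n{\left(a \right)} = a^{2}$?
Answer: $-734$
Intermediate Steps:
$o{\left(V \right)} = 0$ ($o{\left(V \right)} = \sqrt{0} = 0$)
$j{\left(l \right)} = -5$ ($j{\left(l \right)} = -5 + \frac{0}{l} = -5 + 0 = -5$)
$2 \left(-362 + j{\left(20 \right)}\right) = 2 \left(-362 - 5\right) = 2 \left(-367\right) = -734$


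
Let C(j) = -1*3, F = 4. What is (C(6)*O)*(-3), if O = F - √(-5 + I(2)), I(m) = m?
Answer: 36 - 9*I*√3 ≈ 36.0 - 15.588*I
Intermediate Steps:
C(j) = -3
O = 4 - I*√3 (O = 4 - √(-5 + 2) = 4 - √(-3) = 4 - I*√3 ≈ 4.0 - 1.732*I)
(C(6)*O)*(-3) = -3*(4 - I*√3)*(-3) = (-12 + 3*I*√3)*(-3) = 36 - 9*I*√3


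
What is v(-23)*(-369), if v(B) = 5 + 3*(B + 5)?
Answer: 18081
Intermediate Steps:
v(B) = 20 + 3*B (v(B) = 5 + 3*(5 + B) = 5 + (15 + 3*B) = 20 + 3*B)
v(-23)*(-369) = (20 + 3*(-23))*(-369) = (20 - 69)*(-369) = -49*(-369) = 18081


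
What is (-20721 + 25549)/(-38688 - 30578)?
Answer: -2414/34633 ≈ -0.069702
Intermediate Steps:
(-20721 + 25549)/(-38688 - 30578) = 4828/(-69266) = 4828*(-1/69266) = -2414/34633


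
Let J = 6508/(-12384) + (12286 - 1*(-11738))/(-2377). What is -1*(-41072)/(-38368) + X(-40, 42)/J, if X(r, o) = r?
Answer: 505037028379/187633147834 ≈ 2.6916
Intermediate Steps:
J = -78245683/7359192 (J = 6508*(-1/12384) + (12286 + 11738)*(-1/2377) = -1627/3096 + 24024*(-1/2377) = -1627/3096 - 24024/2377 = -78245683/7359192 ≈ -10.632)
-1*(-41072)/(-38368) + X(-40, 42)/J = -1*(-41072)/(-38368) - 40/(-78245683/7359192) = 41072*(-1/38368) - 40*(-7359192/78245683) = -2567/2398 + 294367680/78245683 = 505037028379/187633147834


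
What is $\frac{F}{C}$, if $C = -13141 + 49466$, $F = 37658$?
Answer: $\frac{37658}{36325} \approx 1.0367$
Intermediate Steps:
$C = 36325$
$\frac{F}{C} = \frac{37658}{36325}$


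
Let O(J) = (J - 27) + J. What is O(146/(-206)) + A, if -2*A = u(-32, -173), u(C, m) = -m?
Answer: -23673/206 ≈ -114.92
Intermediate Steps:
O(J) = -27 + 2*J (O(J) = (-27 + J) + J = -27 + 2*J)
A = -173/2 (A = -(-1)*(-173)/2 = -1/2*173 = -173/2 ≈ -86.500)
O(146/(-206)) + A = (-27 + 2*(146/(-206))) - 173/2 = (-27 + 2*(146*(-1/206))) - 173/2 = (-27 + 2*(-73/103)) - 173/2 = (-27 - 146/103) - 173/2 = -2927/103 - 173/2 = -23673/206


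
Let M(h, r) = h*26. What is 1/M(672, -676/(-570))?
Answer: 1/17472 ≈ 5.7234e-5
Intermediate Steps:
M(h, r) = 26*h
1/M(672, -676/(-570)) = 1/(26*672) = 1/17472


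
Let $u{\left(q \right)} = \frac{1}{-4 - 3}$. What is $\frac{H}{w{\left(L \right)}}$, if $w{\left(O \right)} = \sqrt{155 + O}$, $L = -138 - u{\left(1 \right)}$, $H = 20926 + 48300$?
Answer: $\frac{34613 \sqrt{210}}{30} \approx 16720.0$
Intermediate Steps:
$u{\left(q \right)} = - \frac{1}{7}$ ($u{\left(q \right)} = \frac{1}{-7} = - \frac{1}{7}$)
$H = 69226$
$L = - \frac{965}{7}$ ($L = -138 - - \frac{1}{7} = -138 + \frac{1}{7} = - \frac{965}{7} \approx -137.86$)
$\frac{H}{w{\left(L \right)}} = \frac{69226}{\sqrt{155 - \frac{965}{7}}} = \frac{69226}{\sqrt{\frac{120}{7}}} = \frac{69226}{\frac{2}{7} \sqrt{210}} = 69226 \frac{\sqrt{210}}{60} = \frac{34613 \sqrt{210}}{30}$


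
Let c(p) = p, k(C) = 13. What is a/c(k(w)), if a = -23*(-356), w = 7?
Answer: 8188/13 ≈ 629.85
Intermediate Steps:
a = 8188
a/c(k(w)) = 8188/13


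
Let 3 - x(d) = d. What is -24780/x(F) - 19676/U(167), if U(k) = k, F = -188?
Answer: -7896376/31897 ≈ -247.56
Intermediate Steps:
x(d) = 3 - d
-24780/x(F) - 19676/U(167) = -24780/(3 - 1*(-188)) - 19676/167 = -24780/(3 + 188) - 19676*1/167 = -24780/191 - 19676/167 = -7896376/31897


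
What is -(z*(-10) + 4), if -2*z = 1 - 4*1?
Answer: 11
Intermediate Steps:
z = 3/2 (z = -(1 - 4*1)/2 = -(1 - 4)/2 = -1/2*(-3) = 3/2 ≈ 1.5000)
-(z*(-10) + 4) = -((3/2)*(-10) + 4) = -(-15 + 4) = -1*(-11) = 11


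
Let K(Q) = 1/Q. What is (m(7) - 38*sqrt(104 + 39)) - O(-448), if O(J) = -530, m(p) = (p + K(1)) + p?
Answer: 545 - 38*sqrt(143) ≈ 90.586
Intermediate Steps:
m(p) = 1 + 2*p (m(p) = (p + 1/1) + p = (p + 1) + p = (1 + p) + p = 1 + 2*p)
(m(7) - 38*sqrt(104 + 39)) - O(-448) = ((1 + 2*7) - 38*sqrt(104 + 39)) - 1*(-530) = ((1 + 14) - 38*sqrt(143)) + 530 = (15 - 38*sqrt(143)) + 530 = 545 - 38*sqrt(143)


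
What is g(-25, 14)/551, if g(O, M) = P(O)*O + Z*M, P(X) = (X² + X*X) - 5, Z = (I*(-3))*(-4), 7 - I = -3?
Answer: -29445/551 ≈ -53.439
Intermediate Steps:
I = 10 (I = 7 - 1*(-3) = 7 + 3 = 10)
Z = 120 (Z = (10*(-3))*(-4) = -30*(-4) = 120)
P(X) = -5 + 2*X² (P(X) = (X² + X²) - 5 = 2*X² - 5 = -5 + 2*X²)
g(O, M) = 120*M + O*(-5 + 2*O²) (g(O, M) = (-5 + 2*O²)*O + 120*M = O*(-5 + 2*O²) + 120*M = 120*M + O*(-5 + 2*O²))
g(-25, 14)/551 = (120*14 - 25*(-5 + 2*(-25)²))/551 = (1680 - 25*(-5 + 2*625))*(1/551) = (1680 - 25*(-5 + 1250))*(1/551) = (1680 - 25*1245)*(1/551) = (1680 - 31125)*(1/551) = -29445*1/551 = -29445/551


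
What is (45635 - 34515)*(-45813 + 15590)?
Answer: -336079760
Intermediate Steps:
(45635 - 34515)*(-45813 + 15590) = 11120*(-30223) = -336079760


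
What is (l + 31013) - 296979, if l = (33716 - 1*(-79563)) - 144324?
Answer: -297011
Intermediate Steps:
l = -31045 (l = (33716 + 79563) - 144324 = 113279 - 144324 = -31045)
(l + 31013) - 296979 = (-31045 + 31013) - 296979 = -32 - 296979 = -297011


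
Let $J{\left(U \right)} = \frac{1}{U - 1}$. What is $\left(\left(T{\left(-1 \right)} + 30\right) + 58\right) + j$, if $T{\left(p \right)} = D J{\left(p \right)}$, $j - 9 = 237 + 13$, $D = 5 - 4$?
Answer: $\frac{693}{2} \approx 346.5$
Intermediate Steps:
$D = 1$ ($D = 5 - 4 = 1$)
$J{\left(U \right)} = \frac{1}{-1 + U}$
$j = 259$ ($j = 9 + \left(237 + 13\right) = 9 + 250 = 259$)
$T{\left(p \right)} = \frac{1}{-1 + p}$ ($T{\left(p \right)} = 1 \frac{1}{-1 + p} = \frac{1}{-1 + p}$)
$\left(\left(T{\left(-1 \right)} + 30\right) + 58\right) + j = \left(\left(\frac{1}{-1 - 1} + 30\right) + 58\right) + 259 = \left(\left(\frac{1}{-2} + 30\right) + 58\right) + 259 = \left(\left(- \frac{1}{2} + 30\right) + 58\right) + 259 = \left(\frac{59}{2} + 58\right) + 259 = \frac{175}{2} + 259 = \frac{693}{2}$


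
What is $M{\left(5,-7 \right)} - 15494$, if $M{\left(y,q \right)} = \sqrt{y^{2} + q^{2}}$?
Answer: $-15494 + \sqrt{74} \approx -15485.0$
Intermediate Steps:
$M{\left(y,q \right)} = \sqrt{q^{2} + y^{2}}$
$M{\left(5,-7 \right)} - 15494 = \sqrt{\left(-7\right)^{2} + 5^{2}} - 15494 = \sqrt{49 + 25} - 15494 = \sqrt{74} - 15494 = -15494 + \sqrt{74}$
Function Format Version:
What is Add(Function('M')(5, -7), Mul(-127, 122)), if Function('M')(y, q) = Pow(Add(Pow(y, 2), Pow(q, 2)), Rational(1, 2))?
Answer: Add(-15494, Pow(74, Rational(1, 2))) ≈ -15485.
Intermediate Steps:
Function('M')(y, q) = Pow(Add(Pow(q, 2), Pow(y, 2)), Rational(1, 2))
Add(Function('M')(5, -7), Mul(-127, 122)) = Add(Pow(Add(Pow(-7, 2), Pow(5, 2)), Rational(1, 2)), Mul(-127, 122)) = Add(Pow(Add(49, 25), Rational(1, 2)), -15494) = Add(Pow(74, Rational(1, 2)), -15494) = Add(-15494, Pow(74, Rational(1, 2)))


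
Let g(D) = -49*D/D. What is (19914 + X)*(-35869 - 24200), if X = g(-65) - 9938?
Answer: -596304963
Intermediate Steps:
g(D) = -49 (g(D) = -49*1 = -49)
X = -9987 (X = -49 - 9938 = -9987)
(19914 + X)*(-35869 - 24200) = (19914 - 9987)*(-35869 - 24200) = 9927*(-60069) = -596304963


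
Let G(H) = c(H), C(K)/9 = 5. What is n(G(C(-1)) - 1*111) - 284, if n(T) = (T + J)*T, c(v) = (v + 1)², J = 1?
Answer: 4021746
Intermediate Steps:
c(v) = (1 + v)²
C(K) = 45 (C(K) = 9*5 = 45)
G(H) = (1 + H)²
n(T) = T*(1 + T) (n(T) = (T + 1)*T = (1 + T)*T = T*(1 + T))
n(G(C(-1)) - 1*111) - 284 = ((1 + 45)² - 1*111)*(1 + ((1 + 45)² - 1*111)) - 284 = (46² - 111)*(1 + (46² - 111)) - 284 = (2116 - 111)*(1 + (2116 - 111)) - 284 = 2005*(1 + 2005) - 284 = 2005*2006 - 284 = 4022030 - 284 = 4021746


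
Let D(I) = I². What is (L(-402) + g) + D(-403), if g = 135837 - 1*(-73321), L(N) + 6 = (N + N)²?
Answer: 1017977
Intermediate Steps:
L(N) = -6 + 4*N² (L(N) = -6 + (N + N)² = -6 + (2*N)² = -6 + 4*N²)
g = 209158 (g = 135837 + 73321 = 209158)
(L(-402) + g) + D(-403) = ((-6 + 4*(-402)²) + 209158) + (-403)² = ((-6 + 4*161604) + 209158) + 162409 = ((-6 + 646416) + 209158) + 162409 = (646410 + 209158) + 162409 = 855568 + 162409 = 1017977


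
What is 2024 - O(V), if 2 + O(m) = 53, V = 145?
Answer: 1973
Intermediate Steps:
O(m) = 51 (O(m) = -2 + 53 = 51)
2024 - O(V) = 2024 - 1*51 = 2024 - 51 = 1973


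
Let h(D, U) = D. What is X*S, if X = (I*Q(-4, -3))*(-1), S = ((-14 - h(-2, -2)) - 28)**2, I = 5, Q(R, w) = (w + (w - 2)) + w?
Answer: 88000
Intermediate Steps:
Q(R, w) = -2 + 3*w (Q(R, w) = (w + (-2 + w)) + w = (-2 + 2*w) + w = -2 + 3*w)
S = 1600 (S = ((-14 - 1*(-2)) - 28)**2 = ((-14 + 2) - 28)**2 = (-12 - 28)**2 = (-40)**2 = 1600)
X = 55 (X = (5*(-2 + 3*(-3)))*(-1) = (5*(-2 - 9))*(-1) = (5*(-11))*(-1) = -55*(-1) = 55)
X*S = 55*1600 = 88000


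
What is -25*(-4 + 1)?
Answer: 75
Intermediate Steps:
-25*(-4 + 1) = -25*(-3) = 75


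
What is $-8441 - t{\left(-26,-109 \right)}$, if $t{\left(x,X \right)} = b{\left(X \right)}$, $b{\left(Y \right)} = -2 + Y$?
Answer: $-8330$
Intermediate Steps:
$t{\left(x,X \right)} = -2 + X$
$-8441 - t{\left(-26,-109 \right)} = -8441 - \left(-2 - 109\right) = -8441 - -111 = -8441 + 111 = -8330$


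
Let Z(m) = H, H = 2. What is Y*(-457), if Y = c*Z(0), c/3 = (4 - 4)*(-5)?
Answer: 0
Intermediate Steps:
c = 0 (c = 3*((4 - 4)*(-5)) = 3*(0*(-5)) = 3*0 = 0)
Z(m) = 2
Y = 0 (Y = 0*2 = 0)
Y*(-457) = 0*(-457) = 0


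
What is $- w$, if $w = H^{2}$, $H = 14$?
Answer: $-196$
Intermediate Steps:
$w = 196$ ($w = 14^{2} = 196$)
$- w = \left(-1\right) 196 = -196$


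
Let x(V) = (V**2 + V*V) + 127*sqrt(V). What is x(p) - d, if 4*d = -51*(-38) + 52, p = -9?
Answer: -671/2 + 381*I ≈ -335.5 + 381.0*I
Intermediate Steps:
d = 995/2 (d = (-51*(-38) + 52)/4 = (1938 + 52)/4 = (1/4)*1990 = 995/2 ≈ 497.50)
x(V) = 2*V**2 + 127*sqrt(V) (x(V) = (V**2 + V**2) + 127*sqrt(V) = 2*V**2 + 127*sqrt(V))
x(p) - d = (2*(-9)**2 + 127*sqrt(-9)) - 1*995/2 = (2*81 + 127*(3*I)) - 995/2 = (162 + 381*I) - 995/2 = -671/2 + 381*I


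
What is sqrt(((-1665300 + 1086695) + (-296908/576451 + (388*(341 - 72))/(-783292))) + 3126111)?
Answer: sqrt(32461403883452432675071380803)/112882364173 ≈ 1596.1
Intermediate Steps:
sqrt(((-1665300 + 1086695) + (-296908/576451 + (388*(341 - 72))/(-783292))) + 3126111) = sqrt((-578605 + (-296908*1/576451 + (388*269)*(-1/783292))) + 3126111) = sqrt((-578605 + (-296908/576451 + 104372*(-1/783292))) + 3126111) = sqrt((-578605 + (-296908/576451 - 26093/195823)) + 3126111) = sqrt((-578605 - 73182751227/112882364173) + 3126111) = sqrt(-65314373505069892/112882364173 + 3126111) = sqrt(287568426842151311/112882364173) = sqrt(32461403883452432675071380803)/112882364173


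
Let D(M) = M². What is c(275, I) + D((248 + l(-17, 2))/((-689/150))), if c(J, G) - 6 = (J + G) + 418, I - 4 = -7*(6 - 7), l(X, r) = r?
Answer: 1743301910/474721 ≈ 3672.3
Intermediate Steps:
I = 11 (I = 4 - 7*(6 - 7) = 4 - 7*(-1) = 4 + 7 = 11)
c(J, G) = 424 + G + J (c(J, G) = 6 + ((J + G) + 418) = 6 + ((G + J) + 418) = 6 + (418 + G + J) = 424 + G + J)
c(275, I) + D((248 + l(-17, 2))/((-689/150))) = (424 + 11 + 275) + ((248 + 2)/((-689/150)))² = 710 + (250/((-689*1/150)))² = 710 + (250/(-689/150))² = 710 + (250*(-150/689))² = 710 + (-37500/689)² = 710 + 1406250000/474721 = 1743301910/474721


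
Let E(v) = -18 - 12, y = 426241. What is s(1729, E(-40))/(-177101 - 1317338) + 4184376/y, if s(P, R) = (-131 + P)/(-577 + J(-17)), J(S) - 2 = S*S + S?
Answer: 1894748970707510/193008325661097 ≈ 9.8169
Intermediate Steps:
E(v) = -30
J(S) = 2 + S + S² (J(S) = 2 + (S*S + S) = 2 + (S² + S) = 2 + (S + S²) = 2 + S + S²)
s(P, R) = 131/303 - P/303 (s(P, R) = (-131 + P)/(-577 + (2 - 17 + (-17)²)) = (-131 + P)/(-577 + (2 - 17 + 289)) = (-131 + P)/(-577 + 274) = (-131 + P)/(-303) = (-131 + P)*(-1/303) = 131/303 - P/303)
s(1729, E(-40))/(-177101 - 1317338) + 4184376/y = (131/303 - 1/303*1729)/(-177101 - 1317338) + 4184376/426241 = (131/303 - 1729/303)/(-1494439) + 4184376*(1/426241) = -1598/303*(-1/1494439) + 4184376/426241 = 1598/452815017 + 4184376/426241 = 1894748970707510/193008325661097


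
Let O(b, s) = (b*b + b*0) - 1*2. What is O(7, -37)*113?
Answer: 5311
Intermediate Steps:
O(b, s) = -2 + b² (O(b, s) = (b² + 0) - 2 = b² - 2 = -2 + b²)
O(7, -37)*113 = (-2 + 7²)*113 = (-2 + 49)*113 = 47*113 = 5311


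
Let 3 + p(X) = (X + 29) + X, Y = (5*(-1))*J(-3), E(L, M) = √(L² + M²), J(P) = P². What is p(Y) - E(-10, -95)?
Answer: -64 - 5*√365 ≈ -159.52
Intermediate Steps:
Y = -45 (Y = (5*(-1))*(-3)² = -5*9 = -45)
p(X) = 26 + 2*X (p(X) = -3 + ((X + 29) + X) = -3 + ((29 + X) + X) = -3 + (29 + 2*X) = 26 + 2*X)
p(Y) - E(-10, -95) = (26 + 2*(-45)) - √((-10)² + (-95)²) = (26 - 90) - √(100 + 9025) = -64 - √9125 = -64 - 5*√365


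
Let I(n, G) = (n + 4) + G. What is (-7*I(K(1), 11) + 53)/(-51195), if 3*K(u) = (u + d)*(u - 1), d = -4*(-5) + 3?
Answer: 52/51195 ≈ 0.0010157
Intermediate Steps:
d = 23 (d = 20 + 3 = 23)
K(u) = (-1 + u)*(23 + u)/3 (K(u) = ((u + 23)*(u - 1))/3 = ((23 + u)*(-1 + u))/3 = ((-1 + u)*(23 + u))/3 = (-1 + u)*(23 + u)/3)
I(n, G) = 4 + G + n (I(n, G) = (4 + n) + G = 4 + G + n)
(-7*I(K(1), 11) + 53)/(-51195) = (-7*(4 + 11 + (-23/3 + (⅓)*1² + (22/3)*1)) + 53)/(-51195) = (-7*(4 + 11 + (-23/3 + (⅓)*1 + 22/3)) + 53)*(-1/51195) = (-7*(4 + 11 + (-23/3 + ⅓ + 22/3)) + 53)*(-1/51195) = (-7*(4 + 11 + 0) + 53)*(-1/51195) = (-7*15 + 53)*(-1/51195) = (-105 + 53)*(-1/51195) = -52*(-1/51195) = 52/51195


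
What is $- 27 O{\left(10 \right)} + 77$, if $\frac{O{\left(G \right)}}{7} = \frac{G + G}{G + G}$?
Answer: $-112$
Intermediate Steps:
$O{\left(G \right)} = 7$ ($O{\left(G \right)} = 7 \frac{G + G}{G + G} = 7 \frac{2 G}{2 G} = 7 \cdot 2 G \frac{1}{2 G} = 7 \cdot 1 = 7$)
$- 27 O{\left(10 \right)} + 77 = \left(-27\right) 7 + 77 = -189 + 77 = -112$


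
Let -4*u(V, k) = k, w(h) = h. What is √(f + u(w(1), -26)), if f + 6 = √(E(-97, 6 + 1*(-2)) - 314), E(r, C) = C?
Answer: √(2 + 4*I*√310)/2 ≈ 3.0095 + 2.9252*I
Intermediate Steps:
u(V, k) = -k/4
f = -6 + I*√310 (f = -6 + √((6 + 1*(-2)) - 314) = -6 + √((6 - 2) - 314) = -6 + √(4 - 314) = -6 + √(-310) = -6 + I*√310 ≈ -6.0 + 17.607*I)
√(f + u(w(1), -26)) = √((-6 + I*√310) - ¼*(-26)) = √((-6 + I*√310) + 13/2) = √(½ + I*√310)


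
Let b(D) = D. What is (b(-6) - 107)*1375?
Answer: -155375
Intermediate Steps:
(b(-6) - 107)*1375 = (-6 - 107)*1375 = -113*1375 = -155375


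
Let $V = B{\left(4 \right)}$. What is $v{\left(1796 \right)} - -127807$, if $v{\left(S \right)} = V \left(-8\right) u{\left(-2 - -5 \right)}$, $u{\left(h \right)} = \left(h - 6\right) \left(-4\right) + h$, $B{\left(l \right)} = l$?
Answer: $127327$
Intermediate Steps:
$V = 4$
$u{\left(h \right)} = 24 - 3 h$ ($u{\left(h \right)} = \left(h - 6\right) \left(-4\right) + h = \left(-6 + h\right) \left(-4\right) + h = \left(24 - 4 h\right) + h = 24 - 3 h$)
$v{\left(S \right)} = -480$ ($v{\left(S \right)} = 4 \left(-8\right) \left(24 - 3 \left(-2 - -5\right)\right) = - 32 \left(24 - 3 \left(-2 + 5\right)\right) = - 32 \left(24 - 9\right) = \left(-32\right) 15 = -480$)
$v{\left(1796 \right)} - -127807 = -480 - -127807 = -480 + 127807 = 127327$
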